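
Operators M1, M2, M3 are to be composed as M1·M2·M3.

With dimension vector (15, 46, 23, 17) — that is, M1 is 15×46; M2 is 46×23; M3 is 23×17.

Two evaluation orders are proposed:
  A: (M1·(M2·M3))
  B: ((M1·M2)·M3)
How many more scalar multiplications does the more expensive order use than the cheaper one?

Order A = (M1·(M2·M3)): (M2·M3): 46×23 by 23×17 → 46×17, cost 46·23·17 = 17986; (M1·(M2·M3)): 15×46 by 46×17 → 15×17, cost 15·46·17 = 11730; cumulative 29716. Total 29716.
Order B = ((M1·M2)·M3): (M1·M2): 15×46 by 46×23 → 15×23, cost 15·46·23 = 15870; ((M1·M2)·M3): 15×23 by 23×17 → 15×17, cost 15·23·17 = 5865; cumulative 21735. Total 21735.
Difference: |29716 − 21735| = 7981.

7981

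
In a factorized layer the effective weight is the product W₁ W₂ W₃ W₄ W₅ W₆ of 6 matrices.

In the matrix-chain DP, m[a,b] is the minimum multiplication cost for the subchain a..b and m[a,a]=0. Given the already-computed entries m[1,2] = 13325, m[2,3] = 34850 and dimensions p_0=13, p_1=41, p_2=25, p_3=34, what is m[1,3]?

m[1,3] = min over k∈[1,2] of m[1,k]+m[k+1,3]+p_{0}·p_k·p_{3}.
k=1: 0 + 34850 + 13·41·34 = 52972; k=2: 13325 + 0 + 13·25·34 = 24375.
Minimum: 24375 at k=2.

24375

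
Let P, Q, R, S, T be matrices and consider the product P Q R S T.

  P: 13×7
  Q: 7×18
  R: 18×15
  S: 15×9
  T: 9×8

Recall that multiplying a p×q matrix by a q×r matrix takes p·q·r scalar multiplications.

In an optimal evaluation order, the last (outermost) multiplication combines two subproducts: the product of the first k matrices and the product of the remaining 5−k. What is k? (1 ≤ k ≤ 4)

1

Adjacent pairs: PQ = 13·7·18 = 1638; QR = 7·18·15 = 1890; RS = 18·15·9 = 2430; ST = 15·9·8 = 1080.
Length 3: P..R: k=1: 0+1890+13·7·15=3255; k=2: 1638+0+13·18·15=5148 → min 3255 | Q..S: k=2: 0+2430+7·18·9=3564; k=3: 1890+0+7·15·9=2835 → min 2835 | R..T: k=3: 0+1080+18·15·8=3240; k=4: 2430+0+18·9·8=3726 → min 3240.
Length 4: P..S: k=1: 0+2835+13·7·9=3654; k=2: 1638+2430+13·18·9=6174; k=3: 3255+0+13·15·9=5010 → min 3654 | Q..T: k=2: 0+3240+7·18·8=4248; k=3: 1890+1080+7·15·8=3810; k=4: 2835+0+7·9·8=3339 → min 3339.
Top-level splits: k=1: (P..P)·(Q..T) → 0+3339+13·7·8 = 4067; k=2: (P..Q)·(R..T) → 1638+3240+13·18·8 = 6750; k=3: (P..R)·(S..T) → 3255+1080+13·15·8 = 5895; k=4: (P..S)·(T..T) → 3654+0+13·9·8 = 4590.
Best split is after P, i.e. k = 1.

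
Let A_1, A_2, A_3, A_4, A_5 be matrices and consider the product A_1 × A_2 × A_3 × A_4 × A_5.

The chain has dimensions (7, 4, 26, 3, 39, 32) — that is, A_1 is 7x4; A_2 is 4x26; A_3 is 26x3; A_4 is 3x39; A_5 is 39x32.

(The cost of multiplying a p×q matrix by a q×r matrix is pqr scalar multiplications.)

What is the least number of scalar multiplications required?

Adjacent pairs: A_1A_2 = 7·4·26 = 728; A_2A_3 = 4·26·3 = 312; A_3A_4 = 26·3·39 = 3042; A_4A_5 = 3·39·32 = 3744.
Length 3: A_1..A_3: k=1: 0+312+7·4·3=396; k=2: 728+0+7·26·3=1274 → min 396 | A_2..A_4: k=2: 0+3042+4·26·39=7098; k=3: 312+0+4·3·39=780 → min 780 | A_3..A_5: k=3: 0+3744+26·3·32=6240; k=4: 3042+0+26·39·32=35490 → min 6240.
Length 4: A_1..A_4: k=1: 0+780+7·4·39=1872; k=2: 728+3042+7·26·39=10868; k=3: 396+0+7·3·39=1215 → min 1215 | A_2..A_5: k=2: 0+6240+4·26·32=9568; k=3: 312+3744+4·3·32=4440; k=4: 780+0+4·39·32=5772 → min 4440.
Length 5: A_1..A_5: k=1: 0+4440+7·4·32=5336; k=2: 728+6240+7·26·32=12792; k=3: 396+3744+7·3·32=4812; k=4: 1215+0+7·39·32=9951 → min 4812.
Optimal order: ((A_1 × (A_2 × A_3)) × (A_4 × A_5)) with cost 4812.

4812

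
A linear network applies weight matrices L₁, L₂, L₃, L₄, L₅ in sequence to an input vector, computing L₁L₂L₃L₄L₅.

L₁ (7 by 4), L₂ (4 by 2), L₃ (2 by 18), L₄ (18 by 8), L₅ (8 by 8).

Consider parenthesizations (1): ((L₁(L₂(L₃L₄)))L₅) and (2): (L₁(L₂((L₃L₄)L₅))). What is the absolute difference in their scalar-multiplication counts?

Order (1) = ((L₁(L₂(L₃L₄)))L₅): (L₃L₄): 2×18 by 18×8 → 2×8, cost 2·18·8 = 288; (L₂(L₃L₄)): 4×2 by 2×8 → 4×8, cost 4·2·8 = 64; cumulative 352; (L₁(L₂(L₃L₄))): 7×4 by 4×8 → 7×8, cost 7·4·8 = 224; cumulative 576; ((L₁(L₂(L₃L₄)))L₅): 7×8 by 8×8 → 7×8, cost 7·8·8 = 448; cumulative 1024. Total 1024.
Order (2) = (L₁(L₂((L₃L₄)L₅))): (L₃L₄): 2×18 by 18×8 → 2×8, cost 2·18·8 = 288; ((L₃L₄)L₅): 2×8 by 8×8 → 2×8, cost 2·8·8 = 128; cumulative 416; (L₂((L₃L₄)L₅)): 4×2 by 2×8 → 4×8, cost 4·2·8 = 64; cumulative 480; (L₁(L₂((L₃L₄)L₅))): 7×4 by 4×8 → 7×8, cost 7·4·8 = 224; cumulative 704. Total 704.
Difference: |1024 − 704| = 320.

320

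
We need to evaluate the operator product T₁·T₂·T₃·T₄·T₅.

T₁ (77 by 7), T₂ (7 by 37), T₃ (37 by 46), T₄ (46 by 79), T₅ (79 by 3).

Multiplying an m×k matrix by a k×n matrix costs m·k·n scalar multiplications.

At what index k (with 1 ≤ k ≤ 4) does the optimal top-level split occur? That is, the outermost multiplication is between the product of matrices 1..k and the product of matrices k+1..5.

Adjacent pairs: T₁T₂ = 77·7·37 = 19943; T₂T₃ = 7·37·46 = 11914; T₃T₄ = 37·46·79 = 134458; T₄T₅ = 46·79·3 = 10902.
Length 3: T₁..T₃: k=1: 0+11914+77·7·46=36708; k=2: 19943+0+77·37·46=150997 → min 36708 | T₂..T₄: k=2: 0+134458+7·37·79=154919; k=3: 11914+0+7·46·79=37352 → min 37352 | T₃..T₅: k=3: 0+10902+37·46·3=16008; k=4: 134458+0+37·79·3=143227 → min 16008.
Length 4: T₁..T₄: k=1: 0+37352+77·7·79=79933; k=2: 19943+134458+77·37·79=379472; k=3: 36708+0+77·46·79=316526 → min 79933 | T₂..T₅: k=2: 0+16008+7·37·3=16785; k=3: 11914+10902+7·46·3=23782; k=4: 37352+0+7·79·3=39011 → min 16785.
Top-level splits: k=1: (T₁..T₁)·(T₂..T₅) → 0+16785+77·7·3 = 18402; k=2: (T₁..T₂)·(T₃..T₅) → 19943+16008+77·37·3 = 44498; k=3: (T₁..T₃)·(T₄..T₅) → 36708+10902+77·46·3 = 58236; k=4: (T₁..T₄)·(T₅..T₅) → 79933+0+77·79·3 = 98182.
Best split is after T₁, i.e. k = 1.

1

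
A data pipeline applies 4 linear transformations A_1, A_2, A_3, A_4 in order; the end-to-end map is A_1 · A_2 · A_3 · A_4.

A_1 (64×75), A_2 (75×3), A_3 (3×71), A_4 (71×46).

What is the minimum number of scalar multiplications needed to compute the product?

Adjacent pairs: A_1A_2 = 64·75·3 = 14400; A_2A_3 = 75·3·71 = 15975; A_3A_4 = 3·71·46 = 9798.
Length 3: A_1..A_3: k=1: 0+15975+64·75·71=356775; k=2: 14400+0+64·3·71=28032 → min 28032 | A_2..A_4: k=2: 0+9798+75·3·46=20148; k=3: 15975+0+75·71·46=260925 → min 20148.
Length 4: A_1..A_4: k=1: 0+20148+64·75·46=240948; k=2: 14400+9798+64·3·46=33030; k=3: 28032+0+64·71·46=237056 → min 33030.
Optimal order: ((A_1 · A_2) · (A_3 · A_4)) with cost 33030.

33030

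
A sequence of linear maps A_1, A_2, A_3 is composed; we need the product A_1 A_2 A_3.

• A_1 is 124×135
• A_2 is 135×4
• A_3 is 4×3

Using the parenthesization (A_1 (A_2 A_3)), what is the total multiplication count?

51840

(A_2 A_3): 135×4 by 4×3 → 135×3, cost 135·4·3 = 1620
(A_1 (A_2 A_3)): 124×135 by 135×3 → 124×3, cost 124·135·3 = 50220; cumulative 51840
Total: 51840 scalar multiplications.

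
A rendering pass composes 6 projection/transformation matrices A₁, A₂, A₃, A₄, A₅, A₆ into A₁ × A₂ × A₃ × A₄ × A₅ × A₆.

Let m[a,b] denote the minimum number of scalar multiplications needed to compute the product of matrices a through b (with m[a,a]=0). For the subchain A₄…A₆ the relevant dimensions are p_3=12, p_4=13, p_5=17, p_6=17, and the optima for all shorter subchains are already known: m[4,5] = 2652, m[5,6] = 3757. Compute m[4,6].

m[4,6] = min over k∈[4,5] of m[4,k]+m[k+1,6]+p_{3}·p_k·p_{6}.
k=4: 0 + 3757 + 12·13·17 = 6409; k=5: 2652 + 0 + 12·17·17 = 6120.
Minimum: 6120 at k=5.

6120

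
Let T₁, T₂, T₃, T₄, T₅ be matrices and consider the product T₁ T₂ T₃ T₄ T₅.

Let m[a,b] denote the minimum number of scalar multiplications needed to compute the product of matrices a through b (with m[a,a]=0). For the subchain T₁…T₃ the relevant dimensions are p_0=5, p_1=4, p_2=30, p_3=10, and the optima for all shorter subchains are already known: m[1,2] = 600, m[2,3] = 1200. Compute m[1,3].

1400

m[1,3] = min over k∈[1,2] of m[1,k]+m[k+1,3]+p_{0}·p_k·p_{3}.
k=1: 0 + 1200 + 5·4·10 = 1400; k=2: 600 + 0 + 5·30·10 = 2100.
Minimum: 1400 at k=1.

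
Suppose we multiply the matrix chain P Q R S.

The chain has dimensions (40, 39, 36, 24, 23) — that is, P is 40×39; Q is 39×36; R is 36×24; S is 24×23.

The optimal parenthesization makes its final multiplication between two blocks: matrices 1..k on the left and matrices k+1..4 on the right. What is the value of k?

1

Adjacent pairs: PQ = 40·39·36 = 56160; QR = 39·36·24 = 33696; RS = 36·24·23 = 19872.
Length 3: P..R: k=1: 0+33696+40·39·24=71136; k=2: 56160+0+40·36·24=90720 → min 71136 | Q..S: k=2: 0+19872+39·36·23=52164; k=3: 33696+0+39·24·23=55224 → min 52164.
Top-level splits: k=1: (P..P)·(Q..S) → 0+52164+40·39·23 = 88044; k=2: (P..Q)·(R..S) → 56160+19872+40·36·23 = 109152; k=3: (P..R)·(S..S) → 71136+0+40·24·23 = 93216.
Best split is after P, i.e. k = 1.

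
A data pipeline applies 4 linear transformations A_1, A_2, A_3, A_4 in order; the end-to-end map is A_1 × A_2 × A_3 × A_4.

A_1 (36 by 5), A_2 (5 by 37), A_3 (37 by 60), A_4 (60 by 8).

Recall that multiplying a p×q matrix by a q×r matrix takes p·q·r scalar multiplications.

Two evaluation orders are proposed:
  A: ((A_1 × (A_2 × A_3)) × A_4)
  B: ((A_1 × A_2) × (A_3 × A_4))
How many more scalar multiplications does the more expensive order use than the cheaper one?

4104

Order A = ((A_1 × (A_2 × A_3)) × A_4): (A_2 × A_3): 5×37 by 37×60 → 5×60, cost 5·37·60 = 11100; (A_1 × (A_2 × A_3)): 36×5 by 5×60 → 36×60, cost 36·5·60 = 10800; cumulative 21900; ((A_1 × (A_2 × A_3)) × A_4): 36×60 by 60×8 → 36×8, cost 36·60·8 = 17280; cumulative 39180. Total 39180.
Order B = ((A_1 × A_2) × (A_3 × A_4)): (A_1 × A_2): 36×5 by 5×37 → 36×37, cost 36·5·37 = 6660; (A_3 × A_4): 37×60 by 60×8 → 37×8, cost 37·60·8 = 17760; ((A_1 × A_2) × (A_3 × A_4)): 36×37 by 37×8 → 36×8, cost 36·37·8 = 10656; cumulative 35076. Total 35076.
Difference: |39180 − 35076| = 4104.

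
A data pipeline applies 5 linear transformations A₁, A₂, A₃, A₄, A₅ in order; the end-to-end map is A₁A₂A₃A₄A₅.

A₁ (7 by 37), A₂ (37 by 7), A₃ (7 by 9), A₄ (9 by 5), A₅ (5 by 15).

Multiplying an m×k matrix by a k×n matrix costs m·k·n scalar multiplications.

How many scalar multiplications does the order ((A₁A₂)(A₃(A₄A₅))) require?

4168

(A₁A₂): 7×37 by 37×7 → 7×7, cost 7·37·7 = 1813
(A₄A₅): 9×5 by 5×15 → 9×15, cost 9·5·15 = 675
(A₃(A₄A₅)): 7×9 by 9×15 → 7×15, cost 7·9·15 = 945; cumulative 1620
((A₁A₂)(A₃(A₄A₅))): 7×7 by 7×15 → 7×15, cost 7·7·15 = 735; cumulative 4168
Total: 4168 scalar multiplications.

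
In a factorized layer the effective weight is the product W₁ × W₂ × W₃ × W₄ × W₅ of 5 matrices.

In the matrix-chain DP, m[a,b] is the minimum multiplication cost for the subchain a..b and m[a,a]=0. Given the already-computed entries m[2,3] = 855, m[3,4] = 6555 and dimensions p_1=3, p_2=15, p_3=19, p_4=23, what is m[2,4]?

m[2,4] = min over k∈[2,3] of m[2,k]+m[k+1,4]+p_{1}·p_k·p_{4}.
k=2: 0 + 6555 + 3·15·23 = 7590; k=3: 855 + 0 + 3·19·23 = 2166.
Minimum: 2166 at k=3.

2166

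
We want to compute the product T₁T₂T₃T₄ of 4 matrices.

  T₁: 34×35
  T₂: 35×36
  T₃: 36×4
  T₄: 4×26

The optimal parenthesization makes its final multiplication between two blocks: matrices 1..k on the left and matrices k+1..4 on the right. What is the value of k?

Adjacent pairs: T₁T₂ = 34·35·36 = 42840; T₂T₃ = 35·36·4 = 5040; T₃T₄ = 36·4·26 = 3744.
Length 3: T₁..T₃: k=1: 0+5040+34·35·4=9800; k=2: 42840+0+34·36·4=47736 → min 9800 | T₂..T₄: k=2: 0+3744+35·36·26=36504; k=3: 5040+0+35·4·26=8680 → min 8680.
Top-level splits: k=1: (T₁..T₁)·(T₂..T₄) → 0+8680+34·35·26 = 39620; k=2: (T₁..T₂)·(T₃..T₄) → 42840+3744+34·36·26 = 78408; k=3: (T₁..T₃)·(T₄..T₄) → 9800+0+34·4·26 = 13336.
Best split is after T₃, i.e. k = 3.

3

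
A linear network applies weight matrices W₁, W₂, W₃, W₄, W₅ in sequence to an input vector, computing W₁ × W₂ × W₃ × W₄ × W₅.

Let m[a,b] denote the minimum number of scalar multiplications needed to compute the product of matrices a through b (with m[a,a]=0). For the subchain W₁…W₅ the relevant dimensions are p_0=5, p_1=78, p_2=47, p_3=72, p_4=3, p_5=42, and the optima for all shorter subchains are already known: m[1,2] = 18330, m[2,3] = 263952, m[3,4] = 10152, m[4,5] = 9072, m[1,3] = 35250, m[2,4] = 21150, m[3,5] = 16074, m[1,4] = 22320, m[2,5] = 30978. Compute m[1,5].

m[1,5] = min over k∈[1,4] of m[1,k]+m[k+1,5]+p_{0}·p_k·p_{5}.
k=1: 0 + 30978 + 5·78·42 = 47358; k=2: 18330 + 16074 + 5·47·42 = 44274; k=3: 35250 + 9072 + 5·72·42 = 59442; k=4: 22320 + 0 + 5·3·42 = 22950.
Minimum: 22950 at k=4.

22950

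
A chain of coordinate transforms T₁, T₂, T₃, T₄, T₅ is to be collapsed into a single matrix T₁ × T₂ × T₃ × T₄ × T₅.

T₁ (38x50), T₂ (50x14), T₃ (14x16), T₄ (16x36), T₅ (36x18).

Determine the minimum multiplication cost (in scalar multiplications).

Adjacent pairs: T₁T₂ = 38·50·14 = 26600; T₂T₃ = 50·14·16 = 11200; T₃T₄ = 14·16·36 = 8064; T₄T₅ = 16·36·18 = 10368.
Length 3: T₁..T₃: k=1: 0+11200+38·50·16=41600; k=2: 26600+0+38·14·16=35112 → min 35112 | T₂..T₄: k=2: 0+8064+50·14·36=33264; k=3: 11200+0+50·16·36=40000 → min 33264 | T₃..T₅: k=3: 0+10368+14·16·18=14400; k=4: 8064+0+14·36·18=17136 → min 14400.
Length 4: T₁..T₄: k=1: 0+33264+38·50·36=101664; k=2: 26600+8064+38·14·36=53816; k=3: 35112+0+38·16·36=57000 → min 53816 | T₂..T₅: k=2: 0+14400+50·14·18=27000; k=3: 11200+10368+50·16·18=35968; k=4: 33264+0+50·36·18=65664 → min 27000.
Length 5: T₁..T₅: k=1: 0+27000+38·50·18=61200; k=2: 26600+14400+38·14·18=50576; k=3: 35112+10368+38·16·18=56424; k=4: 53816+0+38·36·18=78440 → min 50576.
Optimal order: ((T₁ × T₂) × (T₃ × (T₄ × T₅))) with cost 50576.

50576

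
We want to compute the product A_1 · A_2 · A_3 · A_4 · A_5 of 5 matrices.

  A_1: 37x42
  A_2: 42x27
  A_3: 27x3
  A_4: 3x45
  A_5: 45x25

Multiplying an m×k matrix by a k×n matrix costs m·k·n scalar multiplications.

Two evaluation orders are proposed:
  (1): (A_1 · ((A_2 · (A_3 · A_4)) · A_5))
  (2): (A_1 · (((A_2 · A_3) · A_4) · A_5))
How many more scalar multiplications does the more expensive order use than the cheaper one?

Order (1) = (A_1 · ((A_2 · (A_3 · A_4)) · A_5)): (A_3 · A_4): 27×3 by 3×45 → 27×45, cost 27·3·45 = 3645; (A_2 · (A_3 · A_4)): 42×27 by 27×45 → 42×45, cost 42·27·45 = 51030; cumulative 54675; ((A_2 · (A_3 · A_4)) · A_5): 42×45 by 45×25 → 42×25, cost 42·45·25 = 47250; cumulative 101925; (A_1 · ((A_2 · (A_3 · A_4)) · A_5)): 37×42 by 42×25 → 37×25, cost 37·42·25 = 38850; cumulative 140775. Total 140775.
Order (2) = (A_1 · (((A_2 · A_3) · A_4) · A_5)): (A_2 · A_3): 42×27 by 27×3 → 42×3, cost 42·27·3 = 3402; ((A_2 · A_3) · A_4): 42×3 by 3×45 → 42×45, cost 42·3·45 = 5670; cumulative 9072; (((A_2 · A_3) · A_4) · A_5): 42×45 by 45×25 → 42×25, cost 42·45·25 = 47250; cumulative 56322; (A_1 · (((A_2 · A_3) · A_4) · A_5)): 37×42 by 42×25 → 37×25, cost 37·42·25 = 38850; cumulative 95172. Total 95172.
Difference: |140775 − 95172| = 45603.

45603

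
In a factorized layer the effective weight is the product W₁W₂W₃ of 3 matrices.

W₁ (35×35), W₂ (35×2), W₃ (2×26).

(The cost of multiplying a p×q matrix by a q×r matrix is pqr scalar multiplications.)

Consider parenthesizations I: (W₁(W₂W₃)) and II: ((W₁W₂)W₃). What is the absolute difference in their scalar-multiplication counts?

Order I = (W₁(W₂W₃)): (W₂W₃): 35×2 by 2×26 → 35×26, cost 35·2·26 = 1820; (W₁(W₂W₃)): 35×35 by 35×26 → 35×26, cost 35·35·26 = 31850; cumulative 33670. Total 33670.
Order II = ((W₁W₂)W₃): (W₁W₂): 35×35 by 35×2 → 35×2, cost 35·35·2 = 2450; ((W₁W₂)W₃): 35×2 by 2×26 → 35×26, cost 35·2·26 = 1820; cumulative 4270. Total 4270.
Difference: |33670 − 4270| = 29400.

29400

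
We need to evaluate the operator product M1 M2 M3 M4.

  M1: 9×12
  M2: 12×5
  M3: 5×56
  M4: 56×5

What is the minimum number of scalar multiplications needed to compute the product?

Adjacent pairs: M1M2 = 9·12·5 = 540; M2M3 = 12·5·56 = 3360; M3M4 = 5·56·5 = 1400.
Length 3: M1..M3: k=1: 0+3360+9·12·56=9408; k=2: 540+0+9·5·56=3060 → min 3060 | M2..M4: k=2: 0+1400+12·5·5=1700; k=3: 3360+0+12·56·5=6720 → min 1700.
Length 4: M1..M4: k=1: 0+1700+9·12·5=2240; k=2: 540+1400+9·5·5=2165; k=3: 3060+0+9·56·5=5580 → min 2165.
Optimal order: ((M1 M2) (M3 M4)) with cost 2165.

2165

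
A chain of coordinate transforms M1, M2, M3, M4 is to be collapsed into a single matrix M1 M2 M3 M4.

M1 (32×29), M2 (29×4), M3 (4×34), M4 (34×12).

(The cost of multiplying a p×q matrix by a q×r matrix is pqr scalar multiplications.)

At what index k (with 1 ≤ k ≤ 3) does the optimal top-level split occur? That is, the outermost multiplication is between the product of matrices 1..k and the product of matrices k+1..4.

Adjacent pairs: M1M2 = 32·29·4 = 3712; M2M3 = 29·4·34 = 3944; M3M4 = 4·34·12 = 1632.
Length 3: M1..M3: k=1: 0+3944+32·29·34=35496; k=2: 3712+0+32·4·34=8064 → min 8064 | M2..M4: k=2: 0+1632+29·4·12=3024; k=3: 3944+0+29·34·12=15776 → min 3024.
Top-level splits: k=1: (M1..M1)·(M2..M4) → 0+3024+32·29·12 = 14160; k=2: (M1..M2)·(M3..M4) → 3712+1632+32·4·12 = 6880; k=3: (M1..M3)·(M4..M4) → 8064+0+32·34·12 = 21120.
Best split is after M2, i.e. k = 2.

2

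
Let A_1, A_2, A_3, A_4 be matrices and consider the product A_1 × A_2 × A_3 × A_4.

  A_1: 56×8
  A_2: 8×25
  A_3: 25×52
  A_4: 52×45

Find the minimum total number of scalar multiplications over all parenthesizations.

Adjacent pairs: A_1A_2 = 56·8·25 = 11200; A_2A_3 = 8·25·52 = 10400; A_3A_4 = 25·52·45 = 58500.
Length 3: A_1..A_3: k=1: 0+10400+56·8·52=33696; k=2: 11200+0+56·25·52=84000 → min 33696 | A_2..A_4: k=2: 0+58500+8·25·45=67500; k=3: 10400+0+8·52·45=29120 → min 29120.
Length 4: A_1..A_4: k=1: 0+29120+56·8·45=49280; k=2: 11200+58500+56·25·45=132700; k=3: 33696+0+56·52·45=164736 → min 49280.
Optimal order: (A_1 × ((A_2 × A_3) × A_4)) with cost 49280.

49280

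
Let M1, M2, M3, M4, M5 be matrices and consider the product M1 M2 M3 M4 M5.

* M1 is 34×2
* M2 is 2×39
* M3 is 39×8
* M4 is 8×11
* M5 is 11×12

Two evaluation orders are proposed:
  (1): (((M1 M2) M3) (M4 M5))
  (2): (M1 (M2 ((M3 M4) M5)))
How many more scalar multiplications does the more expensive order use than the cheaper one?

7248

Order (1) = (((M1 M2) M3) (M4 M5)): (M1 M2): 34×2 by 2×39 → 34×39, cost 34·2·39 = 2652; ((M1 M2) M3): 34×39 by 39×8 → 34×8, cost 34·39·8 = 10608; cumulative 13260; (M4 M5): 8×11 by 11×12 → 8×12, cost 8·11·12 = 1056; (((M1 M2) M3) (M4 M5)): 34×8 by 8×12 → 34×12, cost 34·8·12 = 3264; cumulative 17580. Total 17580.
Order (2) = (M1 (M2 ((M3 M4) M5))): (M3 M4): 39×8 by 8×11 → 39×11, cost 39·8·11 = 3432; ((M3 M4) M5): 39×11 by 11×12 → 39×12, cost 39·11·12 = 5148; cumulative 8580; (M2 ((M3 M4) M5)): 2×39 by 39×12 → 2×12, cost 2·39·12 = 936; cumulative 9516; (M1 (M2 ((M3 M4) M5))): 34×2 by 2×12 → 34×12, cost 34·2·12 = 816; cumulative 10332. Total 10332.
Difference: |17580 − 10332| = 7248.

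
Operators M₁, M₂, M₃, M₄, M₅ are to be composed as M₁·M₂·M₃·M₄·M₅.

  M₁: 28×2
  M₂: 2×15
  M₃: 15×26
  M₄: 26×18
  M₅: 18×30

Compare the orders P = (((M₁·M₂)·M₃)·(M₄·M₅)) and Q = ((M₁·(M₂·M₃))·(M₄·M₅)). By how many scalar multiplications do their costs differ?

9524

Order P = (((M₁·M₂)·M₃)·(M₄·M₅)): (M₁·M₂): 28×2 by 2×15 → 28×15, cost 28·2·15 = 840; ((M₁·M₂)·M₃): 28×15 by 15×26 → 28×26, cost 28·15·26 = 10920; cumulative 11760; (M₄·M₅): 26×18 by 18×30 → 26×30, cost 26·18·30 = 14040; (((M₁·M₂)·M₃)·(M₄·M₅)): 28×26 by 26×30 → 28×30, cost 28·26·30 = 21840; cumulative 47640. Total 47640.
Order Q = ((M₁·(M₂·M₃))·(M₄·M₅)): (M₂·M₃): 2×15 by 15×26 → 2×26, cost 2·15·26 = 780; (M₁·(M₂·M₃)): 28×2 by 2×26 → 28×26, cost 28·2·26 = 1456; cumulative 2236; (M₄·M₅): 26×18 by 18×30 → 26×30, cost 26·18·30 = 14040; ((M₁·(M₂·M₃))·(M₄·M₅)): 28×26 by 26×30 → 28×30, cost 28·26·30 = 21840; cumulative 38116. Total 38116.
Difference: |47640 − 38116| = 9524.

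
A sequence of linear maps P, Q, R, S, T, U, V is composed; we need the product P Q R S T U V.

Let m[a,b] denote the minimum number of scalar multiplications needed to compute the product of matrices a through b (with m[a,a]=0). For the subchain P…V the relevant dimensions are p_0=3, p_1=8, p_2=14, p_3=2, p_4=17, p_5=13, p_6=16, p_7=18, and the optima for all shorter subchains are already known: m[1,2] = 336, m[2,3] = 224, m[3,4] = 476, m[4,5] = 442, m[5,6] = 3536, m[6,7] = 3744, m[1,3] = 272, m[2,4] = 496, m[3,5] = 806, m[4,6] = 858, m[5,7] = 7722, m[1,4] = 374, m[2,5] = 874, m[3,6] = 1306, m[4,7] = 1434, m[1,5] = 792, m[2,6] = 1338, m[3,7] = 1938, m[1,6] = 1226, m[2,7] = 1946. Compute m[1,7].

m[1,7] = min over k∈[1,6] of m[1,k]+m[k+1,7]+p_{0}·p_k·p_{7}.
k=1: 0 + 1946 + 3·8·18 = 2378; k=2: 336 + 1938 + 3·14·18 = 3030; k=3: 272 + 1434 + 3·2·18 = 1814; k=4: 374 + 7722 + 3·17·18 = 9014; k=5: 792 + 3744 + 3·13·18 = 5238; k=6: 1226 + 0 + 3·16·18 = 2090.
Minimum: 1814 at k=3.

1814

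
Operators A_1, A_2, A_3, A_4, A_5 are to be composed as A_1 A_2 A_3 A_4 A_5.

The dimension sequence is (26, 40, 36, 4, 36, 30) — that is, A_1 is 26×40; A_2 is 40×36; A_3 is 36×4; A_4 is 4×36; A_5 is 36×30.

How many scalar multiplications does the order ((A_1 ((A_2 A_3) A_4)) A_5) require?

77040

(A_2 A_3): 40×36 by 36×4 → 40×4, cost 40·36·4 = 5760
((A_2 A_3) A_4): 40×4 by 4×36 → 40×36, cost 40·4·36 = 5760; cumulative 11520
(A_1 ((A_2 A_3) A_4)): 26×40 by 40×36 → 26×36, cost 26·40·36 = 37440; cumulative 48960
((A_1 ((A_2 A_3) A_4)) A_5): 26×36 by 36×30 → 26×30, cost 26·36·30 = 28080; cumulative 77040
Total: 77040 scalar multiplications.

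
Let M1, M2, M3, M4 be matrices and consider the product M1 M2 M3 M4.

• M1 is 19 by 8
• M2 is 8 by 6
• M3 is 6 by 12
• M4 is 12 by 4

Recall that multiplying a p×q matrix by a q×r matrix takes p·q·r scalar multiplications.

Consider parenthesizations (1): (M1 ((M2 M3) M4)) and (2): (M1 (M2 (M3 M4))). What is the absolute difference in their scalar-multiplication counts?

Order (1) = (M1 ((M2 M3) M4)): (M2 M3): 8×6 by 6×12 → 8×12, cost 8·6·12 = 576; ((M2 M3) M4): 8×12 by 12×4 → 8×4, cost 8·12·4 = 384; cumulative 960; (M1 ((M2 M3) M4)): 19×8 by 8×4 → 19×4, cost 19·8·4 = 608; cumulative 1568. Total 1568.
Order (2) = (M1 (M2 (M3 M4))): (M3 M4): 6×12 by 12×4 → 6×4, cost 6·12·4 = 288; (M2 (M3 M4)): 8×6 by 6×4 → 8×4, cost 8·6·4 = 192; cumulative 480; (M1 (M2 (M3 M4))): 19×8 by 8×4 → 19×4, cost 19·8·4 = 608; cumulative 1088. Total 1088.
Difference: |1568 − 1088| = 480.

480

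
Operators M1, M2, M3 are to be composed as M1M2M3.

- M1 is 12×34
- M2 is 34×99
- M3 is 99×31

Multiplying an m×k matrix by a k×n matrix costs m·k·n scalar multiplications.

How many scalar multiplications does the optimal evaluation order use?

Order (M1(M2M3)): (M2M3): 34×99 by 99×31 → 34×31, cost 34·99·31 = 104346; (M1(M2M3)): 12×34 by 34×31 → 12×31, cost 12·34·31 = 12648; cumulative 116994. Total 116994.
Order ((M1M2)M3): (M1M2): 12×34 by 34×99 → 12×99, cost 12·34·99 = 40392; ((M1M2)M3): 12×99 by 99×31 → 12×31, cost 12·99·31 = 36828; cumulative 77220. Total 77220.
Minimum: 77220.

77220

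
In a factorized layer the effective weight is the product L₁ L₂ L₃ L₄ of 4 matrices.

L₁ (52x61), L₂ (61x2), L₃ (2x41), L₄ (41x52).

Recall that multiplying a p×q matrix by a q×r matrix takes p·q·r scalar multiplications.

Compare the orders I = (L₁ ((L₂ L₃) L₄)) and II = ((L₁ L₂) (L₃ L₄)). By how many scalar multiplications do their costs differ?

283982

Order I = (L₁ ((L₂ L₃) L₄)): (L₂ L₃): 61×2 by 2×41 → 61×41, cost 61·2·41 = 5002; ((L₂ L₃) L₄): 61×41 by 41×52 → 61×52, cost 61·41·52 = 130052; cumulative 135054; (L₁ ((L₂ L₃) L₄)): 52×61 by 61×52 → 52×52, cost 52·61·52 = 164944; cumulative 299998. Total 299998.
Order II = ((L₁ L₂) (L₃ L₄)): (L₁ L₂): 52×61 by 61×2 → 52×2, cost 52·61·2 = 6344; (L₃ L₄): 2×41 by 41×52 → 2×52, cost 2·41·52 = 4264; ((L₁ L₂) (L₃ L₄)): 52×2 by 2×52 → 52×52, cost 52·2·52 = 5408; cumulative 16016. Total 16016.
Difference: |299998 − 16016| = 283982.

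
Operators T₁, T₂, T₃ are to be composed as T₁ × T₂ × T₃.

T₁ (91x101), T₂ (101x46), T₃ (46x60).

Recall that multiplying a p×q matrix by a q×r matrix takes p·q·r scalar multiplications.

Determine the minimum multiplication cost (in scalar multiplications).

673946

Order (T₁ × (T₂ × T₃)): (T₂ × T₃): 101×46 by 46×60 → 101×60, cost 101·46·60 = 278760; (T₁ × (T₂ × T₃)): 91×101 by 101×60 → 91×60, cost 91·101·60 = 551460; cumulative 830220. Total 830220.
Order ((T₁ × T₂) × T₃): (T₁ × T₂): 91×101 by 101×46 → 91×46, cost 91·101·46 = 422786; ((T₁ × T₂) × T₃): 91×46 by 46×60 → 91×60, cost 91·46·60 = 251160; cumulative 673946. Total 673946.
Minimum: 673946.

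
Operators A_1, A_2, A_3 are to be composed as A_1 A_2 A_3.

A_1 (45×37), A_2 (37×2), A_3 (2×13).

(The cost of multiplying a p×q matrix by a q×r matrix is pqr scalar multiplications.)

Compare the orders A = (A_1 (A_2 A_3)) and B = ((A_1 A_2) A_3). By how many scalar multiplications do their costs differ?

18107

Order A = (A_1 (A_2 A_3)): (A_2 A_3): 37×2 by 2×13 → 37×13, cost 37·2·13 = 962; (A_1 (A_2 A_3)): 45×37 by 37×13 → 45×13, cost 45·37·13 = 21645; cumulative 22607. Total 22607.
Order B = ((A_1 A_2) A_3): (A_1 A_2): 45×37 by 37×2 → 45×2, cost 45·37·2 = 3330; ((A_1 A_2) A_3): 45×2 by 2×13 → 45×13, cost 45·2·13 = 1170; cumulative 4500. Total 4500.
Difference: |22607 − 4500| = 18107.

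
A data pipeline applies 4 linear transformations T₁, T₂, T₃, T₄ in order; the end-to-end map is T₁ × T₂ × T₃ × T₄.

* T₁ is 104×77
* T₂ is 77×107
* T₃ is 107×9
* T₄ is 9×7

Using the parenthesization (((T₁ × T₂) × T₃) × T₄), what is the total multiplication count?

963560

(T₁ × T₂): 104×77 by 77×107 → 104×107, cost 104·77·107 = 856856
((T₁ × T₂) × T₃): 104×107 by 107×9 → 104×9, cost 104·107·9 = 100152; cumulative 957008
(((T₁ × T₂) × T₃) × T₄): 104×9 by 9×7 → 104×7, cost 104·9·7 = 6552; cumulative 963560
Total: 963560 scalar multiplications.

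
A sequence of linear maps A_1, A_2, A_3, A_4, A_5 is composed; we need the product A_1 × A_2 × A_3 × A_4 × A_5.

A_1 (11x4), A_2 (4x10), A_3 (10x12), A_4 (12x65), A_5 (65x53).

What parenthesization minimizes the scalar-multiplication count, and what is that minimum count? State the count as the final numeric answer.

Adjacent pairs: A_1A_2 = 11·4·10 = 440; A_2A_3 = 4·10·12 = 480; A_3A_4 = 10·12·65 = 7800; A_4A_5 = 12·65·53 = 41340.
Length 3: A_1..A_3: k=1: 0+480+11·4·12=1008; k=2: 440+0+11·10·12=1760 → min 1008 | A_2..A_4: k=2: 0+7800+4·10·65=10400; k=3: 480+0+4·12·65=3600 → min 3600 | A_3..A_5: k=3: 0+41340+10·12·53=47700; k=4: 7800+0+10·65·53=42250 → min 42250.
Length 4: A_1..A_4: k=1: 0+3600+11·4·65=6460; k=2: 440+7800+11·10·65=15390; k=3: 1008+0+11·12·65=9588 → min 6460 | A_2..A_5: k=2: 0+42250+4·10·53=44370; k=3: 480+41340+4·12·53=44364; k=4: 3600+0+4·65·53=17380 → min 17380.
Length 5: A_1..A_5: k=1: 0+17380+11·4·53=19712; k=2: 440+42250+11·10·53=48520; k=3: 1008+41340+11·12·53=49344; k=4: 6460+0+11·65·53=44355 → min 19712.
Optimal parenthesization: (A_1 × (((A_2 × A_3) × A_4) × A_5)) with cost 19712.

19712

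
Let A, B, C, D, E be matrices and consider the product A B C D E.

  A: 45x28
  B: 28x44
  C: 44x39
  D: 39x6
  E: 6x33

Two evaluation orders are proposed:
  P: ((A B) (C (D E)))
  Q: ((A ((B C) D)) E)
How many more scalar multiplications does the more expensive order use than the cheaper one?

114060

Order P = ((A B) (C (D E))): (A B): 45×28 by 28×44 → 45×44, cost 45·28·44 = 55440; (D E): 39×6 by 6×33 → 39×33, cost 39·6·33 = 7722; (C (D E)): 44×39 by 39×33 → 44×33, cost 44·39·33 = 56628; cumulative 64350; ((A B) (C (D E))): 45×44 by 44×33 → 45×33, cost 45·44·33 = 65340; cumulative 185130. Total 185130.
Order Q = ((A ((B C) D)) E): (B C): 28×44 by 44×39 → 28×39, cost 28·44·39 = 48048; ((B C) D): 28×39 by 39×6 → 28×6, cost 28·39·6 = 6552; cumulative 54600; (A ((B C) D)): 45×28 by 28×6 → 45×6, cost 45·28·6 = 7560; cumulative 62160; ((A ((B C) D)) E): 45×6 by 6×33 → 45×33, cost 45·6·33 = 8910; cumulative 71070. Total 71070.
Difference: |185130 − 71070| = 114060.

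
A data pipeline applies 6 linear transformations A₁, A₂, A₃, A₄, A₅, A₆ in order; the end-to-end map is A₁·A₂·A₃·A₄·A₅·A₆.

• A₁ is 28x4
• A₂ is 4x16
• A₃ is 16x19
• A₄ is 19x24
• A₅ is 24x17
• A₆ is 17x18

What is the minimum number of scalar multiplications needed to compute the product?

Adjacent pairs: A₁A₂ = 28·4·16 = 1792; A₂A₃ = 4·16·19 = 1216; A₃A₄ = 16·19·24 = 7296; A₄A₅ = 19·24·17 = 7752; A₅A₆ = 24·17·18 = 7344.
Length 3: A₁..A₃: k=1: 0+1216+28·4·19=3344; k=2: 1792+0+28·16·19=10304 → min 3344 | A₂..A₄: k=2: 0+7296+4·16·24=8832; k=3: 1216+0+4·19·24=3040 → min 3040 | A₃..A₅: k=3: 0+7752+16·19·17=12920; k=4: 7296+0+16·24·17=13824 → min 12920 | A₄..A₆: k=4: 0+7344+19·24·18=15552; k=5: 7752+0+19·17·18=13566 → min 13566.
Length 4: A₁..A₄: k=1: 0+3040+28·4·24=5728; k=2: 1792+7296+28·16·24=19840; k=3: 3344+0+28·19·24=16112 → min 5728 | A₂..A₅: k=2: 0+12920+4·16·17=14008; k=3: 1216+7752+4·19·17=10260; k=4: 3040+0+4·24·17=4672 → min 4672 | A₃..A₆: k=3: 0+13566+16·19·18=19038; k=4: 7296+7344+16·24·18=21552; k=5: 12920+0+16·17·18=17816 → min 17816.
Length 5: A₁..A₅: k=1: 0+4672+28·4·17=6576; k=2: 1792+12920+28·16·17=22328; k=3: 3344+7752+28·19·17=20140; k=4: 5728+0+28·24·17=17152 → min 6576 | A₂..A₆: k=2: 0+17816+4·16·18=18968; k=3: 1216+13566+4·19·18=16150; k=4: 3040+7344+4·24·18=12112; k=5: 4672+0+4·17·18=5896 → min 5896.
Length 6: A₁..A₆: k=1: 0+5896+28·4·18=7912; k=2: 1792+17816+28·16·18=27672; k=3: 3344+13566+28·19·18=26486; k=4: 5728+7344+28·24·18=25168; k=5: 6576+0+28·17·18=15144 → min 7912.
Optimal order: (A₁·((((A₂·A₃)·A₄)·A₅)·A₆)) with cost 7912.

7912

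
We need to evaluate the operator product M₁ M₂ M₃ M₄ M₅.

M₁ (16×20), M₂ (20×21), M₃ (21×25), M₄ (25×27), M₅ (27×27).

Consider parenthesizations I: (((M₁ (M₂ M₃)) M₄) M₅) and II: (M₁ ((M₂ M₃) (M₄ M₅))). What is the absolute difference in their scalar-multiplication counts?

Order I = (((M₁ (M₂ M₃)) M₄) M₅): (M₂ M₃): 20×21 by 21×25 → 20×25, cost 20·21·25 = 10500; (M₁ (M₂ M₃)): 16×20 by 20×25 → 16×25, cost 16·20·25 = 8000; cumulative 18500; ((M₁ (M₂ M₃)) M₄): 16×25 by 25×27 → 16×27, cost 16·25·27 = 10800; cumulative 29300; (((M₁ (M₂ M₃)) M₄) M₅): 16×27 by 27×27 → 16×27, cost 16·27·27 = 11664; cumulative 40964. Total 40964.
Order II = (M₁ ((M₂ M₃) (M₄ M₅))): (M₂ M₃): 20×21 by 21×25 → 20×25, cost 20·21·25 = 10500; (M₄ M₅): 25×27 by 27×27 → 25×27, cost 25·27·27 = 18225; ((M₂ M₃) (M₄ M₅)): 20×25 by 25×27 → 20×27, cost 20·25·27 = 13500; cumulative 42225; (M₁ ((M₂ M₃) (M₄ M₅))): 16×20 by 20×27 → 16×27, cost 16·20·27 = 8640; cumulative 50865. Total 50865.
Difference: |40964 − 50865| = 9901.

9901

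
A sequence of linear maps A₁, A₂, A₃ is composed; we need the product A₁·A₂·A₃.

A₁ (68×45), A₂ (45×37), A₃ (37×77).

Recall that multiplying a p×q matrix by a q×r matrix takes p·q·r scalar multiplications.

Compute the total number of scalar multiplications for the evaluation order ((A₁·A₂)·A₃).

306952

(A₁·A₂): 68×45 by 45×37 → 68×37, cost 68·45·37 = 113220
((A₁·A₂)·A₃): 68×37 by 37×77 → 68×77, cost 68·37·77 = 193732; cumulative 306952
Total: 306952 scalar multiplications.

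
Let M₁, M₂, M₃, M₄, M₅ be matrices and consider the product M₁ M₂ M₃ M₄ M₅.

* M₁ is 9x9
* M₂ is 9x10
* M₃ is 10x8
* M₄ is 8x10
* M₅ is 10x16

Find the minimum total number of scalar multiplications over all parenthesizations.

Adjacent pairs: M₁M₂ = 9·9·10 = 810; M₂M₃ = 9·10·8 = 720; M₃M₄ = 10·8·10 = 800; M₄M₅ = 8·10·16 = 1280.
Length 3: M₁..M₃: k=1: 0+720+9·9·8=1368; k=2: 810+0+9·10·8=1530 → min 1368 | M₂..M₄: k=2: 0+800+9·10·10=1700; k=3: 720+0+9·8·10=1440 → min 1440 | M₃..M₅: k=3: 0+1280+10·8·16=2560; k=4: 800+0+10·10·16=2400 → min 2400.
Length 4: M₁..M₄: k=1: 0+1440+9·9·10=2250; k=2: 810+800+9·10·10=2510; k=3: 1368+0+9·8·10=2088 → min 2088 | M₂..M₅: k=2: 0+2400+9·10·16=3840; k=3: 720+1280+9·8·16=3152; k=4: 1440+0+9·10·16=2880 → min 2880.
Length 5: M₁..M₅: k=1: 0+2880+9·9·16=4176; k=2: 810+2400+9·10·16=4650; k=3: 1368+1280+9·8·16=3800; k=4: 2088+0+9·10·16=3528 → min 3528.
Optimal order: (((M₁ (M₂ M₃)) M₄) M₅) with cost 3528.

3528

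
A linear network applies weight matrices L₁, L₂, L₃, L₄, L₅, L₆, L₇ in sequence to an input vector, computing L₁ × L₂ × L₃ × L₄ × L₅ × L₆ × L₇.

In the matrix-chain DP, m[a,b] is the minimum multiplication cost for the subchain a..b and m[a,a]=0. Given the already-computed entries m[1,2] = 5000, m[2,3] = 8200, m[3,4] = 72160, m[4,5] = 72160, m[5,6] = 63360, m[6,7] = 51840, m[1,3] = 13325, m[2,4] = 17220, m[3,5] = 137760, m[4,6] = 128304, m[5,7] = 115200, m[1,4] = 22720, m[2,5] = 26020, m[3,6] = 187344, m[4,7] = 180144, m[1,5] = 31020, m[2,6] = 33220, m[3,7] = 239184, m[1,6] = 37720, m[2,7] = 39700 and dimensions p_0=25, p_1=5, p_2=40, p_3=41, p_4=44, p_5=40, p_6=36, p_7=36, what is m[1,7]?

44200

m[1,7] = min over k∈[1,6] of m[1,k]+m[k+1,7]+p_{0}·p_k·p_{7}.
k=1: 0 + 39700 + 25·5·36 = 44200; k=2: 5000 + 239184 + 25·40·36 = 280184; k=3: 13325 + 180144 + 25·41·36 = 230369; k=4: 22720 + 115200 + 25·44·36 = 177520; k=5: 31020 + 51840 + 25·40·36 = 118860; k=6: 37720 + 0 + 25·36·36 = 70120.
Minimum: 44200 at k=1.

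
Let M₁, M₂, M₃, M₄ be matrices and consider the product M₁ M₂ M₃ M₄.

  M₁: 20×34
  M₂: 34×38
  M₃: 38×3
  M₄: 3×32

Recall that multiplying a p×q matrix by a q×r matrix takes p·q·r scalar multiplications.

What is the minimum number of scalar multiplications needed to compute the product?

7836

Adjacent pairs: M₁M₂ = 20·34·38 = 25840; M₂M₃ = 34·38·3 = 3876; M₃M₄ = 38·3·32 = 3648.
Length 3: M₁..M₃: k=1: 0+3876+20·34·3=5916; k=2: 25840+0+20·38·3=28120 → min 5916 | M₂..M₄: k=2: 0+3648+34·38·32=44992; k=3: 3876+0+34·3·32=7140 → min 7140.
Length 4: M₁..M₄: k=1: 0+7140+20·34·32=28900; k=2: 25840+3648+20·38·32=53808; k=3: 5916+0+20·3·32=7836 → min 7836.
Optimal order: ((M₁ (M₂ M₃)) M₄) with cost 7836.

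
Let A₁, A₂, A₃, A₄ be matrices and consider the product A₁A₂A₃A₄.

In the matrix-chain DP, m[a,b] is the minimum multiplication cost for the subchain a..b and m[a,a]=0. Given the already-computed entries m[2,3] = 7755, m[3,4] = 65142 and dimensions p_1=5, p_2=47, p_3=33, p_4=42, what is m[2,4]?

14685

m[2,4] = min over k∈[2,3] of m[2,k]+m[k+1,4]+p_{1}·p_k·p_{4}.
k=2: 0 + 65142 + 5·47·42 = 75012; k=3: 7755 + 0 + 5·33·42 = 14685.
Minimum: 14685 at k=3.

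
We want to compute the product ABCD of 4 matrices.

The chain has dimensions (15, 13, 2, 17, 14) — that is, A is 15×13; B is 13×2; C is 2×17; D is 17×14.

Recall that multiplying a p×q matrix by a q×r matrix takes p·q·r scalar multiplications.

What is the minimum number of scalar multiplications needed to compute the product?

1286

Adjacent pairs: AB = 15·13·2 = 390; BC = 13·2·17 = 442; CD = 2·17·14 = 476.
Length 3: A..C: k=1: 0+442+15·13·17=3757; k=2: 390+0+15·2·17=900 → min 900 | B..D: k=2: 0+476+13·2·14=840; k=3: 442+0+13·17·14=3536 → min 840.
Length 4: A..D: k=1: 0+840+15·13·14=3570; k=2: 390+476+15·2·14=1286; k=3: 900+0+15·17·14=4470 → min 1286.
Optimal order: ((AB)(CD)) with cost 1286.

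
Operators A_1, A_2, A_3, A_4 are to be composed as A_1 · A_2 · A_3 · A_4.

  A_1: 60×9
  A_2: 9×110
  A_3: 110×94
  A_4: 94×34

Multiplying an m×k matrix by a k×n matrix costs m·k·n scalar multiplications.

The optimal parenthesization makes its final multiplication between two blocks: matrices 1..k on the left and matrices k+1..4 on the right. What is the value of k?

Adjacent pairs: A_1A_2 = 60·9·110 = 59400; A_2A_3 = 9·110·94 = 93060; A_3A_4 = 110·94·34 = 351560.
Length 3: A_1..A_3: k=1: 0+93060+60·9·94=143820; k=2: 59400+0+60·110·94=679800 → min 143820 | A_2..A_4: k=2: 0+351560+9·110·34=385220; k=3: 93060+0+9·94·34=121824 → min 121824.
Top-level splits: k=1: (A_1..A_1)·(A_2..A_4) → 0+121824+60·9·34 = 140184; k=2: (A_1..A_2)·(A_3..A_4) → 59400+351560+60·110·34 = 635360; k=3: (A_1..A_3)·(A_4..A_4) → 143820+0+60·94·34 = 335580.
Best split is after A_1, i.e. k = 1.

1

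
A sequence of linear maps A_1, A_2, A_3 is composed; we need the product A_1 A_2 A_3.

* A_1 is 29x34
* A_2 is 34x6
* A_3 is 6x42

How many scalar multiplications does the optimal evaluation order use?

13224

Order (A_1 (A_2 A_3)): (A_2 A_3): 34×6 by 6×42 → 34×42, cost 34·6·42 = 8568; (A_1 (A_2 A_3)): 29×34 by 34×42 → 29×42, cost 29·34·42 = 41412; cumulative 49980. Total 49980.
Order ((A_1 A_2) A_3): (A_1 A_2): 29×34 by 34×6 → 29×6, cost 29·34·6 = 5916; ((A_1 A_2) A_3): 29×6 by 6×42 → 29×42, cost 29·6·42 = 7308; cumulative 13224. Total 13224.
Minimum: 13224.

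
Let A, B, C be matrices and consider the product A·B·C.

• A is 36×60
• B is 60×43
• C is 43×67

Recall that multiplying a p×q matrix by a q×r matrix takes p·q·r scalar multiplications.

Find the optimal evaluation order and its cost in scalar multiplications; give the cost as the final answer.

196596

(A·(B·C)): cost 317580.
((A·B)·C): cost 196596.
Optimal: ((A·B)·C) with cost 196596.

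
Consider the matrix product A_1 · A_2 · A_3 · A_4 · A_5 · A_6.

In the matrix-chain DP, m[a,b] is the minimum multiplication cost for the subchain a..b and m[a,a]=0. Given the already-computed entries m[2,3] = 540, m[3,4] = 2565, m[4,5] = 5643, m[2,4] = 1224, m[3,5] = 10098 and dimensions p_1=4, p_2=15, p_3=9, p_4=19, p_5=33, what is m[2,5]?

3732

m[2,5] = min over k∈[2,4] of m[2,k]+m[k+1,5]+p_{1}·p_k·p_{5}.
k=2: 0 + 10098 + 4·15·33 = 12078; k=3: 540 + 5643 + 4·9·33 = 7371; k=4: 1224 + 0 + 4·19·33 = 3732.
Minimum: 3732 at k=4.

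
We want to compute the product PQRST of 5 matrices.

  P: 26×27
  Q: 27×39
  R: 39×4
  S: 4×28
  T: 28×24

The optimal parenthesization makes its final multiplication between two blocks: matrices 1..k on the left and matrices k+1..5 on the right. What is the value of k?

Adjacent pairs: PQ = 26·27·39 = 27378; QR = 27·39·4 = 4212; RS = 39·4·28 = 4368; ST = 4·28·24 = 2688.
Length 3: P..R: k=1: 0+4212+26·27·4=7020; k=2: 27378+0+26·39·4=31434 → min 7020 | Q..S: k=2: 0+4368+27·39·28=33852; k=3: 4212+0+27·4·28=7236 → min 7236 | R..T: k=3: 0+2688+39·4·24=6432; k=4: 4368+0+39·28·24=30576 → min 6432.
Length 4: P..S: k=1: 0+7236+26·27·28=26892; k=2: 27378+4368+26·39·28=60138; k=3: 7020+0+26·4·28=9932 → min 9932 | Q..T: k=2: 0+6432+27·39·24=31704; k=3: 4212+2688+27·4·24=9492; k=4: 7236+0+27·28·24=25380 → min 9492.
Top-level splits: k=1: (P..P)·(Q..T) → 0+9492+26·27·24 = 26340; k=2: (P..Q)·(R..T) → 27378+6432+26·39·24 = 58146; k=3: (P..R)·(S..T) → 7020+2688+26·4·24 = 12204; k=4: (P..S)·(T..T) → 9932+0+26·28·24 = 27404.
Best split is after R, i.e. k = 3.

3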